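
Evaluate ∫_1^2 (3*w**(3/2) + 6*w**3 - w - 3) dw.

24*sqrt(2)/5 + 84/5

By the power rule, an antiderivative is F(w) = 6*w**(5/2)/5 + 3*w**4/2 - w**2/2 - 3*w.
Then F(2) - F(1) = (24*sqrt(2)/5 + 16) - (-4/5) = 24*sqrt(2)/5 + 84/5.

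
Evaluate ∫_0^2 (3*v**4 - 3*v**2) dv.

By the power rule, an antiderivative is F(v) = 3*v**5/5 - v**3.
Then F(2) - F(0) = (56/5) - (0) = 56/5.

56/5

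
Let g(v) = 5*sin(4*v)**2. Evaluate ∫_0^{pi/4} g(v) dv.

Use the identity sin^2(4*v) = (1 - cos(8*v))/2.
An antiderivative is F(v) = 5*v/2 - 5*sin(8*v)/16.
Then F(pi/4) - F(0) = (5*pi/8) - (0) = 5*pi/8.

5*pi/8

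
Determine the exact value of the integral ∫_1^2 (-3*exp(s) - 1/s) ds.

-3*exp(2) - log(2) + 3*exp(1)

An antiderivative is F(s) = -3*exp(s) - log(s).
Then F(2) - F(1) = (-3*exp(2) - log(2)) - (-3*exp(1)) = -3*exp(2) - log(2) + 3*exp(1).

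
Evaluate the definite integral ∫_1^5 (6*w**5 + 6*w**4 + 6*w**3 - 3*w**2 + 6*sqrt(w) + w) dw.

20*sqrt(5) + 100964/5

By the power rule, an antiderivative is F(w) = w**6 + 6*w**5/5 + 3*w**4/2 + 4*w**(3/2) - w**3 + w**2/2.
Then F(5) - F(1) = (20*sqrt(5) + 20200) - (36/5) = 20*sqrt(5) + 100964/5.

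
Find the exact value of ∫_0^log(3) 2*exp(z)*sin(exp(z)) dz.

Let u = exp(z), so du = exp(z) dz. When z = 0, u = 1; when z = log(3), u = 3.
The integral becomes 2·∫ sin(u) du from 1 to 3, with antiderivative -2*cos(u).
Back in z: F(z) = -2*cos(exp(z)).
Then F(log(3)) - F(0) = (-2*cos(3)) - (-2*cos(1)) = 2*cos(1) - 2*cos(3).

2*cos(1) - 2*cos(3)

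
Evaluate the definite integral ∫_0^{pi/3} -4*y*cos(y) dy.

Integrate by parts once (u = y, dv = -4*cos(y) dy).
An antiderivative is F(y) = -4*y*sin(y) - 4*cos(y).
Then F(pi/3) - F(0) = (-2*sqrt(3)*pi/3 - 2) - (-4) = -2*sqrt(3)*pi/3 + 2.

-2*sqrt(3)*pi/3 + 2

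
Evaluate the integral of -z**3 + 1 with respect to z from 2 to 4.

-58

By the power rule, an antiderivative is F(z) = -z**4/4 + z.
Then F(4) - F(2) = (-60) - (-2) = -58.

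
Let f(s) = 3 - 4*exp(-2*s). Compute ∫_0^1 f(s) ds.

2*exp(-2) + 1

An antiderivative is F(s) = 3*s + 2*exp(-2*s).
Then F(1) - F(0) = (2*exp(-2) + 3) - (2) = 2*exp(-2) + 1.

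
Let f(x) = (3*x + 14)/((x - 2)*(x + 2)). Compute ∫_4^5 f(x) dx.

-2*log(7) - 3*log(2) + 7*log(3)

Factor the denominator: x**2 - 4 = (x + 2)(x - 2).
Partial fractions: (3*x + 14)/((x - 2)*(x + 2)) = -2/(x + 2) + 5/(x - 2).
An antiderivative is F(x) = 5*log(x - 2) - 2*log(x + 2).
Then F(5) - F(4) = (-2*log(7) + 5*log(3)) - (log(8/9)) = -2*log(7) - 3*log(2) + 7*log(3).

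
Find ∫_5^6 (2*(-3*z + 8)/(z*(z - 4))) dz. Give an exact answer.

Factor the denominator: z**2 - 4*z = z(z - 4).
Partial fractions: 2*(-3*z + 8)/(z*(z - 4)) = -4/z - 2/(z - 4).
An antiderivative is F(z) = -4*log(z) - 2*log(z - 4).
Then F(6) - F(5) = (-4*log(3) - 6*log(2)) - (-4*log(5)) = -4*log(3) - 6*log(2) + 4*log(5).

-4*log(3) - 6*log(2) + 4*log(5)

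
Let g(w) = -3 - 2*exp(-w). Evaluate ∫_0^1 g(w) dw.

An antiderivative is F(w) = -3*w + 2*exp(-w).
Then F(1) - F(0) = (-3 + 2*exp(-1)) - (2) = -5 + 2*exp(-1).

-5 + 2*exp(-1)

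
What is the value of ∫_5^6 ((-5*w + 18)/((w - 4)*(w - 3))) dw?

log(2/27)

Factor the denominator: w**2 - 7*w + 12 = (w - 3)(w - 4).
Partial fractions: (-5*w + 18)/((w - 4)*(w - 3)) = -3/(w - 3) - 2/(w - 4).
An antiderivative is F(w) = -2*log(w - 4) - 3*log(w - 3).
Then F(6) - F(5) = (-3*log(3) - 2*log(2)) - (-log(8)) = log(2/27).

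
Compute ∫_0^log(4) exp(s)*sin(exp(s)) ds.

cos(1) - cos(4)

Let u = exp(s), so du = exp(s) ds. When s = 0, u = 1; when s = log(4), u = 4.
The integral becomes ∫ sin(u) du from 1 to 4, with antiderivative -cos(u).
Back in s: F(s) = -cos(exp(s)).
Then F(log(4)) - F(0) = (-cos(4)) - (-cos(1)) = cos(1) - cos(4).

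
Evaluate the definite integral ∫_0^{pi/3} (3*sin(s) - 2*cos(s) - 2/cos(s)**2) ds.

An antiderivative is F(s) = -2*sin(s) - 3*cos(s) - 2*tan(s).
Then F(pi/3) - F(0) = (-3*sqrt(3) - 3/2) - (-3) = 3/2 - 3*sqrt(3).

3/2 - 3*sqrt(3)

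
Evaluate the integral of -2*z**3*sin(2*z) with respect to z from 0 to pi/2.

pi*(6 - pi**2)/8

Integrate by parts 3 times (u = z^3, dv = -2*sin(2*z) dz).
An antiderivative is F(z) = z**3*cos(2*z) - 3*z**2*sin(2*z)/2 - 3*z*cos(2*z)/2 + 3*sin(2*z)/4.
Then F(pi/2) - F(0) = (pi*(6 - pi**2)/8) - (0) = pi*(6 - pi**2)/8.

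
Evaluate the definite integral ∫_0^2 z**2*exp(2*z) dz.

-1/4 + 5*exp(4)/4

Integrate by parts twice (u = z^2, dv = exp(2*z) dz).
An antiderivative is F(z) = (2*z**2 - 2*z + 1)*exp(2*z)/4.
Then F(2) - F(0) = (5*exp(4)/4) - (1/4) = -1/4 + 5*exp(4)/4.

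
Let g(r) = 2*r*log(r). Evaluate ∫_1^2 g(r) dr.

Integrate by parts once (u = ln r, dv = 2*r dr).
An antiderivative is F(r) = r**2*(2*log(r) - 1)/2.
Then F(2) - F(1) = (-2 + log(16)) - (-1/2) = -3/2 + log(16).

-3/2 + log(16)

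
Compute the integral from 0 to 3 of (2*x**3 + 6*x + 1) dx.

By the power rule, an antiderivative is F(x) = x**4/2 + 3*x**2 + x.
Then F(3) - F(0) = (141/2) - (0) = 141/2.

141/2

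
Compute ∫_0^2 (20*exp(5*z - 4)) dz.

Let u = 5*z - 4, so du = 5 dz. When z = 0, u = -4; when z = 2, u = 6.
The integral becomes 4·∫ exp(u) du from -4 to 6, with antiderivative 4*exp(u).
Back in z: F(z) = 4*exp(5*z - 4).
Then F(2) - F(0) = (4*exp(6)) - (4*exp(-4)) = -(4 - 4*exp(10))*exp(-4).

-(4 - 4*exp(10))*exp(-4)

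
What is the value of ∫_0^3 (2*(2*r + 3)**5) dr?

Let u = 2*r + 3, so du = 2 dr. When r = 0, u = 3; when r = 3, u = 9.
The integral becomes ∫ u**5 du from 3 to 9, with antiderivative u**6/6.
Back in r: F(r) = (2*r + 3)**6/6.
Then F(3) - F(0) = (177147/2) - (243/2) = 88452.

88452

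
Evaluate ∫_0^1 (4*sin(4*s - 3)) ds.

Let u = 4*s - 3, so du = 4 ds. When s = 0, u = -3; when s = 1, u = 1.
The integral becomes ∫ sin(u) du from -3 to 1, with antiderivative -cos(u).
Back in s: F(s) = -cos(4*s - 3).
Then F(1) - F(0) = (-cos(1)) - (-cos(3)) = cos(3) - cos(1).

cos(3) - cos(1)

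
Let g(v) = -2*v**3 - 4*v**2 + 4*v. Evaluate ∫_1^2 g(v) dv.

-65/6

By the power rule, an antiderivative is F(v) = -v**4/2 - 4*v**3/3 + 2*v**2.
Then F(2) - F(1) = (-32/3) - (1/6) = -65/6.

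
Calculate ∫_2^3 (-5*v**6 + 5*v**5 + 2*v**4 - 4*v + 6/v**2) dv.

By the power rule, an antiderivative is F(v) = -5*v**7/7 + 5*v**6/6 + 2*v**5/5 - 2*v**2 - 6/v.
Then F(3) - F(2) = (-61421/70) - (-3811/105) = -176641/210.

-176641/210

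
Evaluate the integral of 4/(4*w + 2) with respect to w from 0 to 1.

Let u = 4*w + 2, so du = 4 dw. When w = 0, u = 2; when w = 1, u = 6.
The integral becomes ∫ 1/u du from 2 to 6, with antiderivative log(u).
Back in w: F(w) = log(4*w + 2).
Then F(1) - F(0) = (log(6)) - (log(2)) = log(3).

log(3)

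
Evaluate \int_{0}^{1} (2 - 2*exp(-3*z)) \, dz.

2*exp(-3)/3 + 4/3

An antiderivative is F(z) = 2*z + 2*exp(-3*z)/3.
Then F(1) - F(0) = (2*exp(-3)/3 + 2) - (2/3) = 2*exp(-3)/3 + 4/3.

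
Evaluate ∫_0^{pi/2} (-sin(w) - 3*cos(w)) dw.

An antiderivative is F(w) = -3*sin(w) + cos(w).
Then F(pi/2) - F(0) = (-3) - (1) = -4.

-4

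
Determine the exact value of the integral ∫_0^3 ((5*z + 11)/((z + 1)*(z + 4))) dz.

Factor the denominator: z**2 + 5*z + 4 = (z + 4)(z + 1).
Partial fractions: (5*z + 11)/((z + 1)*(z + 4)) = 3/(z + 4) + 2/(z + 1).
An antiderivative is F(z) = 2*log(z + 1) + 3*log(z + 4).
Then F(3) - F(0) = (4*log(2) + 3*log(7)) - (log(64)) = -2*log(2) + 3*log(7).

-2*log(2) + 3*log(7)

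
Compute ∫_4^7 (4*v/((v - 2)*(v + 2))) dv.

Factor the denominator: v**2 - 4 = (v + 2)(v - 2).
Partial fractions: 4*v/((v - 2)*(v + 2)) = 2/(v + 2) + 2/(v - 2).
An antiderivative is F(v) = 2*log(v - 2) + 2*log(v + 2).
Then F(7) - F(4) = (2*log(5) + 4*log(3)) - (2*log(3) + 4*log(2)) = -4*log(2) + 2*log(3) + 2*log(5).

-4*log(2) + 2*log(3) + 2*log(5)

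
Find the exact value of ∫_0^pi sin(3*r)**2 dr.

pi/2

Use the identity sin^2(3*r) = (1 - cos(6*r))/2.
An antiderivative is F(r) = r/2 - sin(6*r)/12.
Then F(pi) - F(0) = (pi/2) - (0) = pi/2.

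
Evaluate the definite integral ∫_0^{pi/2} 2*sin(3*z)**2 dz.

Use the identity sin^2(3*z) = (1 - cos(6*z))/2.
An antiderivative is F(z) = z - sin(6*z)/6.
Then F(pi/2) - F(0) = (pi/2) - (0) = pi/2.

pi/2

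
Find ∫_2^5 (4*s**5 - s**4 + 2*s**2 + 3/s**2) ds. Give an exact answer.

98343/10

By the power rule, an antiderivative is F(s) = 2*s**6/3 - s**5/5 + 2*s**3/3 - 3/s.
Then F(5) - F(2) = (49372/5) - (401/10) = 98343/10.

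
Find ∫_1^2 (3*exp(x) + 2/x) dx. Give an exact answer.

-3*exp(1) + log(4) + 3*exp(2)

An antiderivative is F(x) = 3*exp(x) + 2*log(x).
Then F(2) - F(1) = (log(4) + 3*exp(2)) - (3*exp(1)) = -3*exp(1) + log(4) + 3*exp(2).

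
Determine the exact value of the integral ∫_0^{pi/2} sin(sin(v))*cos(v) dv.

Let u = sin(v), so du = cos(v) dv. When v = 0, u = 0; when v = pi/2, u = 1.
The integral becomes ∫ sin(u) du from 0 to 1, with antiderivative -cos(u).
Back in v: F(v) = -cos(sin(v)).
Then F(pi/2) - F(0) = (-cos(1)) - (-1) = 1 - cos(1).

1 - cos(1)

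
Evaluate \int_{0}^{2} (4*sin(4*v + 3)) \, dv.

Let u = 4*v + 3, so du = 4 dv. When v = 0, u = 3; when v = 2, u = 11.
The integral becomes ∫ sin(u) du from 3 to 11, with antiderivative -cos(u).
Back in v: F(v) = -cos(4*v + 3).
Then F(2) - F(0) = (-cos(11)) - (-cos(3)) = cos(3) - cos(11).

cos(3) - cos(11)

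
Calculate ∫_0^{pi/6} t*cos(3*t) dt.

-1/9 + pi/18

Integrate by parts once (u = t, dv = cos(3*t) dt).
An antiderivative is F(t) = t*sin(3*t)/3 + cos(3*t)/9.
Then F(pi/6) - F(0) = (pi/18) - (1/9) = -1/9 + pi/18.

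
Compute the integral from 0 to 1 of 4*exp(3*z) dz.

An antiderivative is F(z) = 4*exp(3*z)/3.
Then F(1) - F(0) = (4*exp(3)/3) - (4/3) = -4/3 + 4*exp(3)/3.

-4/3 + 4*exp(3)/3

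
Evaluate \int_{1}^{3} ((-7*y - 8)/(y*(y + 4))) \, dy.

Factor the denominator: y**2 + 4*y = (y + 4)y.
Partial fractions: (-7*y - 8)/(y*(y + 4)) = -5/(y + 4) - 2/y.
An antiderivative is F(y) = -2*log(y) - 5*log(y + 4).
Then F(3) - F(1) = (-5*log(7) - 2*log(3)) - (-5*log(5)) = -5*log(7) - 2*log(3) + 5*log(5).

-5*log(7) - 2*log(3) + 5*log(5)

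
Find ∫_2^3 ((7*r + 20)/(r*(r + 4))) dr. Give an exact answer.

Factor the denominator: r**2 + 4*r = (r + 4)r.
Partial fractions: (7*r + 20)/(r*(r + 4)) = 2/(r + 4) + 5/r.
An antiderivative is F(r) = 5*log(r) + 2*log(r + 4).
Then F(3) - F(2) = (2*log(7) + 5*log(3)) - (2*log(3) + 7*log(2)) = -7*log(2) + 3*log(3) + 2*log(7).

-7*log(2) + 3*log(3) + 2*log(7)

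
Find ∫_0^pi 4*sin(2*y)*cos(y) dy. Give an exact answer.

16/3

Use the identity sin(2*y)cos(y) = [sin(3*y) + sin(y)]/2.
An antiderivative is F(y) = -2*cos(y) - 2*cos(3*y)/3.
Then F(pi) - F(0) = (8/3) - (-8/3) = 16/3.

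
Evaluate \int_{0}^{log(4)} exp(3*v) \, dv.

Let u = exp(v), so du = exp(v) dv. When v = 0, u = 1; when v = log(4), u = 4.
The integral becomes ∫ u**2 du from 1 to 4, with antiderivative u**3/3.
Back in v: F(v) = exp(3*v)/3.
Then F(log(4)) - F(0) = (64/3) - (1/3) = 21.

21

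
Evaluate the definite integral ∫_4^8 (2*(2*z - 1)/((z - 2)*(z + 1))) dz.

Factor the denominator: z**2 - z - 2 = (z + 1)(z - 2).
Partial fractions: 2*(2*z - 1)/((z - 2)*(z + 1)) = 2/(z + 1) + 2/(z - 2).
An antiderivative is F(z) = 2*log(z - 2) + 2*log(z + 1).
Then F(8) - F(4) = (2*log(2) + 6*log(3)) - (log(100)) = -2*log(5) + 6*log(3).

-2*log(5) + 6*log(3)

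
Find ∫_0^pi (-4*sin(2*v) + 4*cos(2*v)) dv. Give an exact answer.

An antiderivative is F(v) = 2*sin(2*v) + 2*cos(2*v).
Then F(pi) - F(0) = (2) - (2) = 0.

0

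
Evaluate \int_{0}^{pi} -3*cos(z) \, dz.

0

An antiderivative is F(z) = -3*sin(z).
Then F(pi) - F(0) = (0) - (0) = 0.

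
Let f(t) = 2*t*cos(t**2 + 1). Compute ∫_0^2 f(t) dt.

sin(5) - sin(1)

Let u = t**2 + 1, so du = 2*t dt. When t = 0, u = 1; when t = 2, u = 5.
The integral becomes ∫ cos(u) du from 1 to 5, with antiderivative sin(u).
Back in t: F(t) = sin(t**2 + 1).
Then F(2) - F(0) = (sin(5)) - (sin(1)) = sin(5) - sin(1).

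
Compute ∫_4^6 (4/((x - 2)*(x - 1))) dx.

Factor the denominator: x**2 - 3*x + 2 = (x - 1)(x - 2).
Partial fractions: 4/((x - 2)*(x - 1)) = -4/(x - 1) + 4/(x - 2).
An antiderivative is F(x) = 4*log(x - 2) - 4*log(x - 1).
Then F(6) - F(4) = (-4*log(5) + 8*log(2)) - (log(16/81)) = -4*log(5) + 4*log(2) + 4*log(3).

-4*log(5) + 4*log(2) + 4*log(3)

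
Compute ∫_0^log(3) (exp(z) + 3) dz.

An antiderivative is F(z) = 3*z + exp(z).
Then F(log(3)) - F(0) = (3 + 3*log(3)) - (1) = 2 + log(27).

2 + log(27)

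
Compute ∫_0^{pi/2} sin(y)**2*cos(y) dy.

1/3

Let u = sin(y), so du = cos(y) dy. When y = 0, u = 0; when y = pi/2, u = 1.
The integral becomes ∫ u**2 du from 0 to 1, with antiderivative u**3/3.
Back in y: F(y) = sin(y)**3/3.
Then F(pi/2) - F(0) = (1/3) - (0) = 1/3.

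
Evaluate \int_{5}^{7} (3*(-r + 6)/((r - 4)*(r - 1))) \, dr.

log(32/27)

Factor the denominator: r**2 - 5*r + 4 = (r - 1)(r - 4).
Partial fractions: 3*(-r + 6)/((r - 4)*(r - 1)) = -5/(r - 1) + 2/(r - 4).
An antiderivative is F(r) = 2*log(r - 4) - 5*log(r - 1).
Then F(7) - F(5) = (-5*log(2) - 3*log(3)) - (-10*log(2)) = log(32/27).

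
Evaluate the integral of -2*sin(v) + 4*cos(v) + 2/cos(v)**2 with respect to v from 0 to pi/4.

3*sqrt(2)

An antiderivative is F(v) = 4*sin(v) + 2*cos(v) + 2*tan(v).
Then F(pi/4) - F(0) = (2 + 3*sqrt(2)) - (2) = 3*sqrt(2).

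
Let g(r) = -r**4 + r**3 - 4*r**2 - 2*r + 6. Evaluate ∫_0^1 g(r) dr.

223/60

By the power rule, an antiderivative is F(r) = -r**5/5 + r**4/4 - 4*r**3/3 - r**2 + 6*r.
Then F(1) - F(0) = (223/60) - (0) = 223/60.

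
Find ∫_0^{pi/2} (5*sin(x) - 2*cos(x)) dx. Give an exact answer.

An antiderivative is F(x) = -2*sin(x) - 5*cos(x).
Then F(pi/2) - F(0) = (-2) - (-5) = 3.

3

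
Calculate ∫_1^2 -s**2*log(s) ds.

7/9 - 8*log(2)/3

Integrate by parts once (u = ln s, dv = -s**2 ds).
An antiderivative is F(s) = -s**3*(3*log(s) - 1)/9.
Then F(2) - F(1) = (8/9 - 8*log(2)/3) - (1/9) = 7/9 - 8*log(2)/3.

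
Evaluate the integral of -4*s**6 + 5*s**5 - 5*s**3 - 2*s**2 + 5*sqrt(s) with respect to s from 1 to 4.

By the power rule, an antiderivative is F(s) = -4*s**7/7 + 5*s**6/6 - 5*s**4/4 + 10*s**(3/2)/3 - 2*s**3/3.
Then F(4) - F(1) = (-131984/21) - (47/28) = -528077/84.

-528077/84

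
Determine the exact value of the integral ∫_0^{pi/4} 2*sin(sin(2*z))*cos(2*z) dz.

Let u = sin(2*z), so du = 2*cos(2*z) dz. When z = 0, u = 0; when z = pi/4, u = 1.
The integral becomes ∫ sin(u) du from 0 to 1, with antiderivative -cos(u).
Back in z: F(z) = -cos(sin(2*z)).
Then F(pi/4) - F(0) = (-cos(1)) - (-1) = 1 - cos(1).

1 - cos(1)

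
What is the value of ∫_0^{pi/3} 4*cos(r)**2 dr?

sqrt(3)/2 + 2*pi/3

Use the identity cos^2(r) = (1 + cos(2*r))/2.
An antiderivative is F(r) = 2*r + sin(2*r).
Then F(pi/3) - F(0) = (sqrt(3)/2 + 2*pi/3) - (0) = sqrt(3)/2 + 2*pi/3.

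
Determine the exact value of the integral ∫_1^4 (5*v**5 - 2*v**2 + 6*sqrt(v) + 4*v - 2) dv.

6845/2

By the power rule, an antiderivative is F(v) = 5*v**6/6 + 4*v**(3/2) - 2*v**3/3 + 2*v**2 - 2*v.
Then F(4) - F(1) = (10280/3) - (25/6) = 6845/2.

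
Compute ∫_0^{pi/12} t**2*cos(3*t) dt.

sqrt(2)*(-32 + pi**2 + 8*pi)/864

Integrate by parts twice (u = t^2, dv = cos(3*t) dt).
An antiderivative is F(t) = t**2*sin(3*t)/3 + 2*t*cos(3*t)/9 - 2*sin(3*t)/27.
Then F(pi/12) - F(0) = (sqrt(2)*(-32 + pi**2 + 8*pi)/864) - (0) = sqrt(2)*(-32 + pi**2 + 8*pi)/864.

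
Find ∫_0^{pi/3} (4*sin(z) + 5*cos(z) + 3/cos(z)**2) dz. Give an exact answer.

An antiderivative is F(z) = 5*sin(z) - 4*cos(z) + 3*tan(z).
Then F(pi/3) - F(0) = (-2 + 11*sqrt(3)/2) - (-4) = 2 + 11*sqrt(3)/2.

2 + 11*sqrt(3)/2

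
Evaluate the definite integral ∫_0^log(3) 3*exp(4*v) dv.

Let u = exp(v), so du = exp(v) dv. When v = 0, u = 1; when v = log(3), u = 3.
The integral becomes 3·∫ u**3 du from 1 to 3, with antiderivative 3*u**4/4.
Back in v: F(v) = 3*exp(4*v)/4.
Then F(log(3)) - F(0) = (243/4) - (3/4) = 60.

60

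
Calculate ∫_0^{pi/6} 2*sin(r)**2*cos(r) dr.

Let u = sin(r), so du = cos(r) dr. When r = 0, u = 0; when r = pi/6, u = 1/2.
The integral becomes 2·∫ u**2 du from 0 to 1/2, with antiderivative 2*u**3/3.
Back in r: F(r) = 2*sin(r)**3/3.
Then F(pi/6) - F(0) = (1/12) - (0) = 1/12.

1/12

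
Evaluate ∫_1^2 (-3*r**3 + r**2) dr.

-107/12

By the power rule, an antiderivative is F(r) = -3*r**4/4 + r**3/3.
Then F(2) - F(1) = (-28/3) - (-5/12) = -107/12.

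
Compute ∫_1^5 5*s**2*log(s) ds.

Integrate by parts once (u = ln s, dv = 5*s**2 ds).
An antiderivative is F(s) = 5*s**3*(3*log(s) - 1)/9.
Then F(5) - F(1) = (-625/9 + 625*log(5)/3) - (-5/9) = -620/9 + 625*log(5)/3.

-620/9 + 625*log(5)/3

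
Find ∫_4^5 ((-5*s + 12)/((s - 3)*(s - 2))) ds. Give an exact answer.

-log(18)

Factor the denominator: s**2 - 5*s + 6 = (s - 2)(s - 3).
Partial fractions: (-5*s + 12)/((s - 3)*(s - 2)) = -2/(s - 2) - 3/(s - 3).
An antiderivative is F(s) = -3*log(s - 3) - 2*log(s - 2).
Then F(5) - F(4) = (-log(72)) - (-log(4)) = -log(18).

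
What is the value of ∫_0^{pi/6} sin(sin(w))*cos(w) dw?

1 - cos(1/2)

Let u = sin(w), so du = cos(w) dw. When w = 0, u = 0; when w = pi/6, u = 1/2.
The integral becomes ∫ sin(u) du from 0 to 1/2, with antiderivative -cos(u).
Back in w: F(w) = -cos(sin(w)).
Then F(pi/6) - F(0) = (-cos(1/2)) - (-1) = 1 - cos(1/2).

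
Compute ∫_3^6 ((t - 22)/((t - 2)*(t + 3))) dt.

-13*log(2) + 5*log(3)

Factor the denominator: t**2 + t - 6 = (t + 3)(t - 2).
Partial fractions: (t - 22)/((t - 2)*(t + 3)) = 5/(t + 3) - 4/(t - 2).
An antiderivative is F(t) = -4*log(t - 2) + 5*log(t + 3).
Then F(6) - F(3) = (-8*log(2) + 10*log(3)) - (5*log(2) + 5*log(3)) = -13*log(2) + 5*log(3).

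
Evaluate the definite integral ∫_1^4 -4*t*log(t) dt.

15 - 64*log(2)

Integrate by parts once (u = ln t, dv = -4*t dt).
An antiderivative is F(t) = -t**2*(2*log(t) - 1).
Then F(4) - F(1) = (16 - 64*log(2)) - (1) = 15 - 64*log(2).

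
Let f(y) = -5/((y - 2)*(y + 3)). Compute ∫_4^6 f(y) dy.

Factor the denominator: y**2 + y - 6 = (y + 3)(y - 2).
Partial fractions: -5/((y - 2)*(y + 3)) = 1/(y + 3) - 1/(y - 2).
An antiderivative is F(y) = -log(y - 2) + log(y + 3).
Then F(6) - F(4) = (log(9/4)) - (log(7/2)) = log(9/14).

log(9/14)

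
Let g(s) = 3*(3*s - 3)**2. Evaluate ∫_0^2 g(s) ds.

18

Let u = 3*s - 3, so du = 3 ds. When s = 0, u = -3; when s = 2, u = 3.
The integral becomes ∫ u**2 du from -3 to 3, with antiderivative u**3/3.
Back in s: F(s) = (3*s - 3)**3/3.
Then F(2) - F(0) = (9) - (-9) = 18.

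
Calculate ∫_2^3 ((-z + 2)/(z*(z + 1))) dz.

Factor the denominator: z**2 + z = (z + 1)z.
Partial fractions: (-z + 2)/(z*(z + 1)) = -3/(z + 1) + 2/z.
An antiderivative is F(z) = 2*log(z) - 3*log(z + 1).
Then F(3) - F(2) = (log(9/64)) - (log(4/27)) = -8*log(2) + 5*log(3).

-8*log(2) + 5*log(3)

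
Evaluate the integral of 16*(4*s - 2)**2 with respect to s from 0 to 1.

64/3

Let u = 4*s - 2, so du = 4 ds. When s = 0, u = -2; when s = 1, u = 2.
The integral becomes 4·∫ u**2 du from -2 to 2, with antiderivative 4*u**3/3.
Back in s: F(s) = 4*(4*s - 2)**3/3.
Then F(1) - F(0) = (32/3) - (-32/3) = 64/3.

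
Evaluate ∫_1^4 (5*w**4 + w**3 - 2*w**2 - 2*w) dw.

By the power rule, an antiderivative is F(w) = w**5 + w**4/4 - 2*w**3/3 - w**2.
Then F(4) - F(1) = (3088/3) - (-5/12) = 4119/4.

4119/4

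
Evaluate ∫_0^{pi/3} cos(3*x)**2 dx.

Use the identity cos^2(3*x) = (1 + cos(6*x))/2.
An antiderivative is F(x) = x/2 + sin(6*x)/12.
Then F(pi/3) - F(0) = (pi/6) - (0) = pi/6.

pi/6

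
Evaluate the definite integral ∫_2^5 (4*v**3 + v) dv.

By the power rule, an antiderivative is F(v) = v**4 + v**2/2.
Then F(5) - F(2) = (1275/2) - (18) = 1239/2.

1239/2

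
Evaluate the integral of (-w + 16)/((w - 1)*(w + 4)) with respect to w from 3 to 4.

-15*log(2) + 3*log(3) + 4*log(7)

Factor the denominator: w**2 + 3*w - 4 = (w + 4)(w - 1).
Partial fractions: (-w + 16)/((w - 1)*(w + 4)) = -4/(w + 4) + 3/(w - 1).
An antiderivative is F(w) = 3*log(w - 1) - 4*log(w + 4).
Then F(4) - F(3) = (-12*log(2) + 3*log(3)) - (-4*log(7) + 3*log(2)) = -15*log(2) + 3*log(3) + 4*log(7).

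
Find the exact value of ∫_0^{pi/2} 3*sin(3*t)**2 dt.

3*pi/4

Use the identity sin^2(3*t) = (1 - cos(6*t))/2.
An antiderivative is F(t) = 3*t/2 - sin(6*t)/4.
Then F(pi/2) - F(0) = (3*pi/4) - (0) = 3*pi/4.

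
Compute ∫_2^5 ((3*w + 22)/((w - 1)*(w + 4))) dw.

-2*log(3) + 12*log(2)

Factor the denominator: w**2 + 3*w - 4 = (w + 4)(w - 1).
Partial fractions: (3*w + 22)/((w - 1)*(w + 4)) = -2/(w + 4) + 5/(w - 1).
An antiderivative is F(w) = 5*log(w - 1) - 2*log(w + 4).
Then F(5) - F(2) = (-4*log(3) + 10*log(2)) - (-log(36)) = -2*log(3) + 12*log(2).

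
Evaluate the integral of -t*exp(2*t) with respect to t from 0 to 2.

Integrate by parts once (u = t, dv = -exp(2*t) dt).
An antiderivative is F(t) = (-2*t + 1)*exp(2*t)/4.
Then F(2) - F(0) = (-3*exp(4)/4) - (1/4) = -3*exp(4)/4 - 1/4.

-3*exp(4)/4 - 1/4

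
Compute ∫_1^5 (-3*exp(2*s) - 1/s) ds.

-3*exp(10)/2 - log(5) + 3*exp(2)/2

An antiderivative is F(s) = -3*exp(2*s)/2 - log(s).
Then F(5) - F(1) = (-3*exp(10)/2 - log(5)) - (-3*exp(2)/2) = -3*exp(10)/2 - log(5) + 3*exp(2)/2.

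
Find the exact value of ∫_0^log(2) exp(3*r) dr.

7/3

Let u = exp(r), so du = exp(r) dr. When r = 0, u = 1; when r = log(2), u = 2.
The integral becomes ∫ u**2 du from 1 to 2, with antiderivative u**3/3.
Back in r: F(r) = exp(3*r)/3.
Then F(log(2)) - F(0) = (8/3) - (1/3) = 7/3.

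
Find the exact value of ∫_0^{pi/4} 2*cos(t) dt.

An antiderivative is F(t) = 2*sin(t).
Then F(pi/4) - F(0) = (sqrt(2)) - (0) = sqrt(2).

sqrt(2)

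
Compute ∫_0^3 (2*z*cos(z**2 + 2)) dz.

Let u = z**2 + 2, so du = 2*z dz. When z = 0, u = 2; when z = 3, u = 11.
The integral becomes ∫ cos(u) du from 2 to 11, with antiderivative sin(u).
Back in z: F(z) = sin(z**2 + 2).
Then F(3) - F(0) = (sin(11)) - (sin(2)) = sin(11) - sin(2).

sin(11) - sin(2)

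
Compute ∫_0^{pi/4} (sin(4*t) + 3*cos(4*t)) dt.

1/2

An antiderivative is F(t) = 3*sin(4*t)/4 - cos(4*t)/4.
Then F(pi/4) - F(0) = (1/4) - (-1/4) = 1/2.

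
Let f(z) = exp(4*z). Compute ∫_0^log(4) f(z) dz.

Let u = exp(z), so du = exp(z) dz. When z = 0, u = 1; when z = log(4), u = 4.
The integral becomes ∫ u**3 du from 1 to 4, with antiderivative u**4/4.
Back in z: F(z) = exp(4*z)/4.
Then F(log(4)) - F(0) = (64) - (1/4) = 255/4.

255/4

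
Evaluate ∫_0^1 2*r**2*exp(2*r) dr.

Integrate by parts twice (u = r^2, dv = 2*exp(2*r) dr).
An antiderivative is F(r) = (2*r**2 - 2*r + 1)*exp(2*r)/2.
Then F(1) - F(0) = (exp(2)/2) - (1/2) = -1/2 + exp(2)/2.

-1/2 + exp(2)/2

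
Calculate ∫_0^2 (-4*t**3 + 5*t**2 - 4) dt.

By the power rule, an antiderivative is F(t) = -t**4 + 5*t**3/3 - 4*t.
Then F(2) - F(0) = (-32/3) - (0) = -32/3.

-32/3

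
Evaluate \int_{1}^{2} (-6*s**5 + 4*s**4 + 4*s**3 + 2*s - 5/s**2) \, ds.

-227/10

By the power rule, an antiderivative is F(s) = -s**6 + 4*s**5/5 + s**4 + s**2 + 5/s.
Then F(2) - F(1) = (-159/10) - (34/5) = -227/10.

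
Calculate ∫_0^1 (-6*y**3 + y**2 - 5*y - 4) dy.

By the power rule, an antiderivative is F(y) = -3*y**4/2 + y**3/3 - 5*y**2/2 - 4*y.
Then F(1) - F(0) = (-23/3) - (0) = -23/3.

-23/3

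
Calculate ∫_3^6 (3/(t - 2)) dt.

log(64)

An antiderivative is F(t) = 3*log(t - 2).
Then F(6) - F(3) = (log(64)) - (0) = log(64).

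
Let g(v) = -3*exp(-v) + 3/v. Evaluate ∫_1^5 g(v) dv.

An antiderivative is F(v) = 3*log(v) + 3*exp(-v).
Then F(5) - F(1) = (3*exp(-5) + 3*log(5)) - (3*exp(-1)) = -3*exp(-1) + 3*exp(-5) + 3*log(5).

-3*exp(-1) + 3*exp(-5) + 3*log(5)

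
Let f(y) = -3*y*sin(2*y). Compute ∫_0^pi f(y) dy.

3*pi/2

Integrate by parts once (u = y, dv = -3*sin(2*y) dy).
An antiderivative is F(y) = 3*y*cos(2*y)/2 - 3*sin(2*y)/4.
Then F(pi) - F(0) = (3*pi/2) - (0) = 3*pi/2.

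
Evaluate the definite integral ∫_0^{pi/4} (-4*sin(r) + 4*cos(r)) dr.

An antiderivative is F(r) = 4*sin(r) + 4*cos(r).
Then F(pi/4) - F(0) = (4*sqrt(2)) - (4) = -4 + 4*sqrt(2).

-4 + 4*sqrt(2)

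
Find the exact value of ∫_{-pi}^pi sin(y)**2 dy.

pi

Use the identity sin^2(y) = (1 - cos(2*y))/2.
An antiderivative is F(y) = y/2 - sin(2*y)/4.
Then F(pi) - F(-pi) = (pi/2) - (-pi/2) = pi.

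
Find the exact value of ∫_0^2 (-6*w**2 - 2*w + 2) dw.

-16

By the power rule, an antiderivative is F(w) = -2*w**3 - w**2 + 2*w.
Then F(2) - F(0) = (-16) - (0) = -16.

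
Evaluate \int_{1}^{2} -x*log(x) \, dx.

3/4 - log(4)

Integrate by parts once (u = ln x, dv = -x dx).
An antiderivative is F(x) = -x**2*(2*log(x) - 1)/4.
Then F(2) - F(1) = (1 - log(4)) - (1/4) = 3/4 - log(4).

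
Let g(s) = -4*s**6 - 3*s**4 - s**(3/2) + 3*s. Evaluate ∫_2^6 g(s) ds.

By the power rule, an antiderivative is F(s) = -4*s**7/7 - 2*s**(5/2)/5 - 3*s**5/5 + 3*s**2/2.
Then F(6) - F(2) = (-5760126/35 - 72*sqrt(6)/5) - (-3022/35 - 8*sqrt(2)/5) = -5757104/35 - 72*sqrt(6)/5 + 8*sqrt(2)/5.

-5757104/35 - 72*sqrt(6)/5 + 8*sqrt(2)/5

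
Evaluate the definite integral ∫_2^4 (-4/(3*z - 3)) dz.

An antiderivative is F(z) = -4*log(3*z - 3)/3.
Then F(4) - F(2) = (-8*log(3)/3) - (-4*log(3)/3) = -4*log(3)/3.

-4*log(3)/3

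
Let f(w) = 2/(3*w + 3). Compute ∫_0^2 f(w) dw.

An antiderivative is F(w) = 2*log(3*w + 3)/3.
Then F(2) - F(0) = (4*log(3)/3) - (2*log(3)/3) = 2*log(3)/3.

2*log(3)/3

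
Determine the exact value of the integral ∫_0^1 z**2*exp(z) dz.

Integrate by parts twice (u = z^2, dv = exp(z) dz).
An antiderivative is F(z) = (z**2 - 2*z + 2)*exp(z).
Then F(1) - F(0) = (E) - (2) = -2 + E.

-2 + E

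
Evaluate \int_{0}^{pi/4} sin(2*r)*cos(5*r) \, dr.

Use the identity sin(2*r)cos(5*r) = [sin(7*r) + sin(-3*r)]/2.
An antiderivative is F(r) = cos(3*r)/6 - cos(7*r)/14.
Then F(pi/4) - F(0) = (-5*sqrt(2)/42) - (2/21) = -5*sqrt(2)/42 - 2/21.

-5*sqrt(2)/42 - 2/21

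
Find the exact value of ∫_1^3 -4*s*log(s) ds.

8 - 18*log(3)

Integrate by parts once (u = ln s, dv = -4*s ds).
An antiderivative is F(s) = -s**2*(2*log(s) - 1).
Then F(3) - F(1) = (9 - 18*log(3)) - (1) = 8 - 18*log(3).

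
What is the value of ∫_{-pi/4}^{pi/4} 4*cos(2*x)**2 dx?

pi

Use the identity cos^2(2*x) = (1 + cos(4*x))/2.
An antiderivative is F(x) = 2*x + sin(4*x)/2.
Then F(pi/4) - F(-pi/4) = (pi/2) - (-pi/2) = pi.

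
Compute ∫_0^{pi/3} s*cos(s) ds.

Integrate by parts once (u = s, dv = cos(s) ds).
An antiderivative is F(s) = s*sin(s) + cos(s).
Then F(pi/3) - F(0) = (1/2 + sqrt(3)*pi/6) - (1) = -1/2 + sqrt(3)*pi/6.

-1/2 + sqrt(3)*pi/6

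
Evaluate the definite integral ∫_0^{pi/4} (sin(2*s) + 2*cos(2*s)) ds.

3/2

An antiderivative is F(s) = sin(2*s) - cos(2*s)/2.
Then F(pi/4) - F(0) = (1) - (-1/2) = 3/2.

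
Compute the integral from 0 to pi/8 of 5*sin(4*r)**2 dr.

5*pi/16

Use the identity sin^2(4*r) = (1 - cos(8*r))/2.
An antiderivative is F(r) = 5*r/2 - 5*sin(8*r)/16.
Then F(pi/8) - F(0) = (5*pi/16) - (0) = 5*pi/16.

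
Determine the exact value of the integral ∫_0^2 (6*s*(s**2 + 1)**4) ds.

Let u = s**2 + 1, so du = 2*s ds. When s = 0, u = 1; when s = 2, u = 5.
The integral becomes 3·∫ u**4 du from 1 to 5, with antiderivative 3*u**5/5.
Back in s: F(s) = 3*(s**2 + 1)**5/5.
Then F(2) - F(0) = (1875) - (3/5) = 9372/5.

9372/5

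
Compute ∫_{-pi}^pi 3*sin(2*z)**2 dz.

3*pi

Use the identity sin^2(2*z) = (1 - cos(4*z))/2.
An antiderivative is F(z) = 3*z/2 - 3*sin(4*z)/8.
Then F(pi) - F(-pi) = (3*pi/2) - (-3*pi/2) = 3*pi.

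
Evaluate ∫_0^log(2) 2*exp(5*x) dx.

Let u = exp(x), so du = exp(x) dx. When x = 0, u = 1; when x = log(2), u = 2.
The integral becomes 2·∫ u**4 du from 1 to 2, with antiderivative 2*u**5/5.
Back in x: F(x) = 2*exp(5*x)/5.
Then F(log(2)) - F(0) = (64/5) - (2/5) = 62/5.

62/5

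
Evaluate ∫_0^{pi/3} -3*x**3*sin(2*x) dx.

-sqrt(3)*pi**2/8 - pi**3/36 + 9*sqrt(3)/16 + 3*pi/8

Integrate by parts 3 times (u = x^3, dv = -3*sin(2*x) dx).
An antiderivative is F(x) = 3*x**3*cos(2*x)/2 - 9*x**2*sin(2*x)/4 - 9*x*cos(2*x)/4 + 9*sin(2*x)/8.
Then F(pi/3) - F(0) = (-sqrt(3)*pi**2/8 - pi**3/36 + 9*sqrt(3)/16 + 3*pi/8) - (0) = -sqrt(3)*pi**2/8 - pi**3/36 + 9*sqrt(3)/16 + 3*pi/8.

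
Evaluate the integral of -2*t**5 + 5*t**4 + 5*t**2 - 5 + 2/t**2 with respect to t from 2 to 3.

49/3

By the power rule, an antiderivative is F(t) = -t**6/3 + t**5 + 5*t**3/3 - 5*t - 2/t.
Then F(3) - F(2) = (88/3) - (13) = 49/3.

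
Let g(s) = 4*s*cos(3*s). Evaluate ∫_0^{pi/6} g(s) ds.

-4/9 + 2*pi/9

Integrate by parts once (u = s, dv = 4*cos(3*s) ds).
An antiderivative is F(s) = 4*s*sin(3*s)/3 + 4*cos(3*s)/9.
Then F(pi/6) - F(0) = (2*pi/9) - (4/9) = -4/9 + 2*pi/9.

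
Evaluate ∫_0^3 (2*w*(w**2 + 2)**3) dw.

Let u = w**2 + 2, so du = 2*w dw. When w = 0, u = 2; when w = 3, u = 11.
The integral becomes ∫ u**3 du from 2 to 11, with antiderivative u**4/4.
Back in w: F(w) = (w**2 + 2)**4/4.
Then F(3) - F(0) = (14641/4) - (4) = 14625/4.

14625/4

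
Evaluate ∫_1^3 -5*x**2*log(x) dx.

Integrate by parts once (u = ln x, dv = -5*x**2 dx).
An antiderivative is F(x) = -5*x**3*(3*log(x) - 1)/9.
Then F(3) - F(1) = (15 - 45*log(3)) - (5/9) = 130/9 - 45*log(3).

130/9 - 45*log(3)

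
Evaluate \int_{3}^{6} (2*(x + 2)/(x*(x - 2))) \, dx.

log(64)

Factor the denominator: x**2 - 2*x = x(x - 2).
Partial fractions: 2*(x + 2)/(x*(x - 2)) = -2/x + 4/(x - 2).
An antiderivative is F(x) = -2*log(x) + 4*log(x - 2).
Then F(6) - F(3) = (log(64/9)) - (-log(9)) = log(64).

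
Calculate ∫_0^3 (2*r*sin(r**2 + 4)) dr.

Let u = r**2 + 4, so du = 2*r dr. When r = 0, u = 4; when r = 3, u = 13.
The integral becomes ∫ sin(u) du from 4 to 13, with antiderivative -cos(u).
Back in r: F(r) = -cos(r**2 + 4).
Then F(3) - F(0) = (-cos(13)) - (-cos(4)) = -cos(13) + cos(4).

-cos(13) + cos(4)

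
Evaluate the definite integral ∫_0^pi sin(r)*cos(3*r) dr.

0

Use the identity sin(r)cos(3*r) = [sin(4*r) + sin(-2*r)]/2.
An antiderivative is F(r) = cos(2*r)/4 - cos(4*r)/8.
Then F(pi) - F(0) = (1/8) - (1/8) = 0.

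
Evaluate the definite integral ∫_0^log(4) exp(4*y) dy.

Let u = exp(y), so du = exp(y) dy. When y = 0, u = 1; when y = log(4), u = 4.
The integral becomes ∫ u**3 du from 1 to 4, with antiderivative u**4/4.
Back in y: F(y) = exp(4*y)/4.
Then F(log(4)) - F(0) = (64) - (1/4) = 255/4.

255/4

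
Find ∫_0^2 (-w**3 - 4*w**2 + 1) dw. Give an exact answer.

By the power rule, an antiderivative is F(w) = -w**4/4 - 4*w**3/3 + w.
Then F(2) - F(0) = (-38/3) - (0) = -38/3.

-38/3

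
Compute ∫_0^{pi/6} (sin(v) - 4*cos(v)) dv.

-1 - sqrt(3)/2

An antiderivative is F(v) = -4*sin(v) - cos(v).
Then F(pi/6) - F(0) = (-2 - sqrt(3)/2) - (-1) = -1 - sqrt(3)/2.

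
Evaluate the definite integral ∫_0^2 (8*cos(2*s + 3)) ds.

Let u = 2*s + 3, so du = 2 ds. When s = 0, u = 3; when s = 2, u = 7.
The integral becomes 4·∫ cos(u) du from 3 to 7, with antiderivative 4*sin(u).
Back in s: F(s) = 4*sin(2*s + 3).
Then F(2) - F(0) = (4*sin(7)) - (4*sin(3)) = -4*sin(3) + 4*sin(7).

-4*sin(3) + 4*sin(7)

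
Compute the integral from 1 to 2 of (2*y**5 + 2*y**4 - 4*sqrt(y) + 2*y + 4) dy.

646/15 - 16*sqrt(2)/3

By the power rule, an antiderivative is F(y) = y**6/3 + 2*y**5/5 - 8*y**(3/2)/3 + y**2 + 4*y.
Then F(2) - F(1) = (692/15 - 16*sqrt(2)/3) - (46/15) = 646/15 - 16*sqrt(2)/3.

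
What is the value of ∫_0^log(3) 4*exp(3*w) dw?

104/3

Let u = exp(w), so du = exp(w) dw. When w = 0, u = 1; when w = log(3), u = 3.
The integral becomes 4·∫ u**2 du from 1 to 3, with antiderivative 4*u**3/3.
Back in w: F(w) = 4*exp(3*w)/3.
Then F(log(3)) - F(0) = (36) - (4/3) = 104/3.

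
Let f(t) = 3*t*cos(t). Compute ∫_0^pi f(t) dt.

-6

Integrate by parts once (u = t, dv = 3*cos(t) dt).
An antiderivative is F(t) = 3*t*sin(t) + 3*cos(t).
Then F(pi) - F(0) = (-3) - (3) = -6.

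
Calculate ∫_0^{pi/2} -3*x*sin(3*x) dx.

1/3

Integrate by parts once (u = x, dv = -3*sin(3*x) dx).
An antiderivative is F(x) = x*cos(3*x) - sin(3*x)/3.
Then F(pi/2) - F(0) = (1/3) - (0) = 1/3.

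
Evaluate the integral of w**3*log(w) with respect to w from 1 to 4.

-255/16 + 128*log(2)

Integrate by parts once (u = ln w, dv = w**3 dw).
An antiderivative is F(w) = w**4*(4*log(w) - 1)/16.
Then F(4) - F(1) = (-16 + 128*log(2)) - (-1/16) = -255/16 + 128*log(2).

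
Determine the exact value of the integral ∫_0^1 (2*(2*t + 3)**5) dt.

Let u = 2*t + 3, so du = 2 dt. When t = 0, u = 3; when t = 1, u = 5.
The integral becomes ∫ u**5 du from 3 to 5, with antiderivative u**6/6.
Back in t: F(t) = (2*t + 3)**6/6.
Then F(1) - F(0) = (15625/6) - (243/2) = 7448/3.

7448/3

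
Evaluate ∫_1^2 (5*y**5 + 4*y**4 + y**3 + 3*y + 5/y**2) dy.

By the power rule, an antiderivative is F(y) = 5*y**6/6 + 4*y**5/5 + y**4/4 + 3*y**2/2 - 5/y.
Then F(2) - F(1) = (2593/30) - (-97/60) = 1761/20.

1761/20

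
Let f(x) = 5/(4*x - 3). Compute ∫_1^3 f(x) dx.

5*log(3)/2

An antiderivative is F(x) = 5*log(4*x - 3)/4.
Then F(3) - F(1) = (5*log(3)/2) - (0) = 5*log(3)/2.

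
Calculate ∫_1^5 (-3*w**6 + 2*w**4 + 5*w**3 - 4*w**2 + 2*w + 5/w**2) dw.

-3316892/105

By the power rule, an antiderivative is F(w) = -3*w**7/7 + 2*w**5/5 + 5*w**4/4 - 4*w**3/3 + w**2 - 5/w.
Then F(5) - F(1) = (-2653859/84) - (-1727/420) = -3316892/105.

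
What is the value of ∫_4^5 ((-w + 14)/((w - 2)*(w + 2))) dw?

-4*log(7) + log(2) + 7*log(3)

Factor the denominator: w**2 - 4 = (w + 2)(w - 2).
Partial fractions: (-w + 14)/((w - 2)*(w + 2)) = -4/(w + 2) + 3/(w - 2).
An antiderivative is F(w) = 3*log(w - 2) - 4*log(w + 2).
Then F(5) - F(4) = (-4*log(7) + 3*log(3)) - (-4*log(3) - log(2)) = -4*log(7) + log(2) + 7*log(3).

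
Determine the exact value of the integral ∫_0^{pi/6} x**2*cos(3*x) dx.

-2/27 + pi**2/108

Integrate by parts twice (u = x^2, dv = cos(3*x) dx).
An antiderivative is F(x) = x**2*sin(3*x)/3 + 2*x*cos(3*x)/9 - 2*sin(3*x)/27.
Then F(pi/6) - F(0) = (-2/27 + pi**2/108) - (0) = -2/27 + pi**2/108.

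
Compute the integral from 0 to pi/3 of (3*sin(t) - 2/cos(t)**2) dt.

3/2 - 2*sqrt(3)

An antiderivative is F(t) = -3*cos(t) - 2*tan(t).
Then F(pi/3) - F(0) = (-2*sqrt(3) - 3/2) - (-3) = 3/2 - 2*sqrt(3).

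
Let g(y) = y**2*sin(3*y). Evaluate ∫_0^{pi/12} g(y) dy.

-2/27 - sqrt(2)*pi**2/864 + sqrt(2)*pi/108 + sqrt(2)/27

Integrate by parts twice (u = y^2, dv = sin(3*y) dy).
An antiderivative is F(y) = -y**2*cos(3*y)/3 + 2*y*sin(3*y)/9 + 2*cos(3*y)/27.
Then F(pi/12) - F(0) = (sqrt(2)*(-pi**2 + 8*pi + 32)/864) - (2/27) = -2/27 - sqrt(2)*pi**2/864 + sqrt(2)*pi/108 + sqrt(2)/27.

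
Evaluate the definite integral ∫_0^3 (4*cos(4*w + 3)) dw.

-sin(3) + sin(15)

Let u = 4*w + 3, so du = 4 dw. When w = 0, u = 3; when w = 3, u = 15.
The integral becomes ∫ cos(u) du from 3 to 15, with antiderivative sin(u).
Back in w: F(w) = sin(4*w + 3).
Then F(3) - F(0) = (sin(15)) - (sin(3)) = -sin(3) + sin(15).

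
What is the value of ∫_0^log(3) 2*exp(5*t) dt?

484/5

Let u = exp(t), so du = exp(t) dt. When t = 0, u = 1; when t = log(3), u = 3.
The integral becomes 2·∫ u**4 du from 1 to 3, with antiderivative 2*u**5/5.
Back in t: F(t) = 2*exp(5*t)/5.
Then F(log(3)) - F(0) = (486/5) - (2/5) = 484/5.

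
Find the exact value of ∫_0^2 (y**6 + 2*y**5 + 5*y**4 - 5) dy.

By the power rule, an antiderivative is F(y) = y**7/7 + y**6/3 + y**5 - 5*y.
Then F(2) - F(0) = (1294/21) - (0) = 1294/21.

1294/21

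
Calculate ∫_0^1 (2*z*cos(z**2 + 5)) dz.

Let u = z**2 + 5, so du = 2*z dz. When z = 0, u = 5; when z = 1, u = 6.
The integral becomes ∫ cos(u) du from 5 to 6, with antiderivative sin(u).
Back in z: F(z) = sin(z**2 + 5).
Then F(1) - F(0) = (sin(6)) - (sin(5)) = sin(6) - sin(5).

sin(6) - sin(5)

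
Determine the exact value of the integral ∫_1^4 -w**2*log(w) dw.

7 - 128*log(2)/3

Integrate by parts once (u = ln w, dv = -w**2 dw).
An antiderivative is F(w) = -w**3*(3*log(w) - 1)/9.
Then F(4) - F(1) = (64/9 - 128*log(2)/3) - (1/9) = 7 - 128*log(2)/3.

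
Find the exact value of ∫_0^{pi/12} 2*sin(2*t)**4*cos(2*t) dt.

1/160

Let u = sin(2*t), so du = 2*cos(2*t) dt. When t = 0, u = 0; when t = pi/12, u = 1/2.
The integral becomes ∫ u**4 du from 0 to 1/2, with antiderivative u**5/5.
Back in t: F(t) = sin(2*t)**5/5.
Then F(pi/12) - F(0) = (1/160) - (0) = 1/160.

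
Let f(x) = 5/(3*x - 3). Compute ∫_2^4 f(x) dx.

An antiderivative is F(x) = 5*log(3*x - 3)/3.
Then F(4) - F(2) = (10*log(3)/3) - (5*log(3)/3) = 5*log(3)/3.

5*log(3)/3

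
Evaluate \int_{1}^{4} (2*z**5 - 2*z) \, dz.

1350

By the power rule, an antiderivative is F(z) = z**6/3 - z**2.
Then F(4) - F(1) = (4048/3) - (-2/3) = 1350.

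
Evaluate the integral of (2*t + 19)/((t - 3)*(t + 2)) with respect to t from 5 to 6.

Factor the denominator: t**2 - t - 6 = (t + 2)(t - 3).
Partial fractions: (2*t + 19)/((t - 3)*(t + 2)) = -3/(t + 2) + 5/(t - 3).
An antiderivative is F(t) = 5*log(t - 3) - 3*log(t + 2).
Then F(6) - F(5) = (-9*log(2) + 5*log(3)) - (-3*log(7) + 5*log(2)) = -14*log(2) + 5*log(3) + 3*log(7).

-14*log(2) + 5*log(3) + 3*log(7)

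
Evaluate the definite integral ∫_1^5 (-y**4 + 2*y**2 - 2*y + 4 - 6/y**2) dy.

-8324/15

By the power rule, an antiderivative is F(y) = -y**5/5 + 2*y**3/3 - y**2 + 4*y + 6/y.
Then F(5) - F(1) = (-8182/15) - (142/15) = -8324/15.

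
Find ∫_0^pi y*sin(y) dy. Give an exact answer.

Integrate by parts once (u = y, dv = sin(y) dy).
An antiderivative is F(y) = -y*cos(y) + sin(y).
Then F(pi) - F(0) = (pi) - (0) = pi.

pi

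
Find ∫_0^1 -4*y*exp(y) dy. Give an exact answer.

Integrate by parts once (u = y, dv = -4*exp(y) dy).
An antiderivative is F(y) = (-4*y + 4)*exp(y).
Then F(1) - F(0) = (0) - (4) = -4.

-4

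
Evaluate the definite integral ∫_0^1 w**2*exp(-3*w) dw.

2/27 - 17*exp(-3)/27

Integrate by parts twice (u = w^2, dv = exp(-3*w) dw).
An antiderivative is F(w) = (-9*w**2 - 6*w - 2)*exp(-3*w)/27.
Then F(1) - F(0) = (-17*exp(-3)/27) - (-2/27) = 2/27 - 17*exp(-3)/27.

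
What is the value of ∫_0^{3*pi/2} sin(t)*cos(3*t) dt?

-1/2

Use the identity sin(t)cos(3*t) = [sin(4*t) + sin(-2*t)]/2.
An antiderivative is F(t) = cos(2*t)/4 - cos(4*t)/8.
Then F(3*pi/2) - F(0) = (-3/8) - (1/8) = -1/2.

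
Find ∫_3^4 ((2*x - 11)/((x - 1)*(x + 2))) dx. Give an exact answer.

Factor the denominator: x**2 + x - 2 = (x + 2)(x - 1).
Partial fractions: (2*x - 11)/((x - 1)*(x + 2)) = 5/(x + 2) - 3/(x - 1).
An antiderivative is F(x) = -3*log(x - 1) + 5*log(x + 2).
Then F(4) - F(3) = (2*log(3) + 5*log(2)) - (-3*log(2) + 5*log(5)) = -5*log(5) + 2*log(3) + 8*log(2).

-5*log(5) + 2*log(3) + 8*log(2)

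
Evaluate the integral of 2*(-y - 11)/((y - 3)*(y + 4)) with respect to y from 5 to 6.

Factor the denominator: y**2 + y - 12 = (y + 4)(y - 3).
Partial fractions: 2*(-y - 11)/((y - 3)*(y + 4)) = 2/(y + 4) - 4/(y - 3).
An antiderivative is F(y) = -4*log(y - 3) + 2*log(y + 4).
Then F(6) - F(5) = (log(100/81)) - (log(81/16)) = -8*log(3) + 2*log(5) + 6*log(2).

-8*log(3) + 2*log(5) + 6*log(2)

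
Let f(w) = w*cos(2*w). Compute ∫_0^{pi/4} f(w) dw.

-1/4 + pi/8

Integrate by parts once (u = w, dv = cos(2*w) dw).
An antiderivative is F(w) = w*sin(2*w)/2 + cos(2*w)/4.
Then F(pi/4) - F(0) = (pi/8) - (1/4) = -1/4 + pi/8.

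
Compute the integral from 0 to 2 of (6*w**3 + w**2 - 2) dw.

68/3

By the power rule, an antiderivative is F(w) = 3*w**4/2 + w**3/3 - 2*w.
Then F(2) - F(0) = (68/3) - (0) = 68/3.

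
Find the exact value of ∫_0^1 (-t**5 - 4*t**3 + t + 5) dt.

13/3

By the power rule, an antiderivative is F(t) = -t**6/6 - t**4 + t**2/2 + 5*t.
Then F(1) - F(0) = (13/3) - (0) = 13/3.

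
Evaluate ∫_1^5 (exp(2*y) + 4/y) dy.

-exp(2)/2 + 4*log(5) + exp(10)/2

An antiderivative is F(y) = exp(2*y)/2 + 4*log(y).
Then F(5) - F(1) = (4*log(5) + exp(10)/2) - (exp(2)/2) = -exp(2)/2 + 4*log(5) + exp(10)/2.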